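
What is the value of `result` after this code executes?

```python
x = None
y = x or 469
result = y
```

x = None; y = 469; result = 469

469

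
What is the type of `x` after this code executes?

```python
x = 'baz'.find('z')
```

str.find() returns int index

int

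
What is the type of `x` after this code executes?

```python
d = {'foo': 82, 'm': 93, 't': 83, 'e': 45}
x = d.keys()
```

.keys() returns dict_keys view

dict_keys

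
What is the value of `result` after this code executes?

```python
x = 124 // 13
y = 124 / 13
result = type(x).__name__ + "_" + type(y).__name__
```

x is int; y is float; result = 'int_float'

'int_float'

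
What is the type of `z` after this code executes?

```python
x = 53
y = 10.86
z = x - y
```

int - float = float

float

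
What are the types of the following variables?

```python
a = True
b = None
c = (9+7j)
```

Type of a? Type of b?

a is assigned the constant True, which has type bool; b is assigned None, whose type is NoneType

bool, NoneType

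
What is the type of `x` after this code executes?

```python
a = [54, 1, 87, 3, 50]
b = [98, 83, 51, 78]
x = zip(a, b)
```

zip() returns a zip object

zip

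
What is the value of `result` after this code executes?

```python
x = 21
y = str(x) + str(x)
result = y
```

x = 21; y = '2121'; result = '2121'

'2121'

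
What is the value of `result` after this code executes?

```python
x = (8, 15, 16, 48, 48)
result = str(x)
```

x = (8, 15, 16, 48, 48); result = '(8, 15, 16, 48, 48)'

'(8, 15, 16, 48, 48)'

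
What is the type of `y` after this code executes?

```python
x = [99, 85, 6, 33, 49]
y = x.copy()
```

list.copy() returns list

list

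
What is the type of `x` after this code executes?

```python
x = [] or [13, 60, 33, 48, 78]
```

'or' returns first truthy value (list)

list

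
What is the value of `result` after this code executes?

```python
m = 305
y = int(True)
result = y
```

m = 305; y = 1; result = 1

1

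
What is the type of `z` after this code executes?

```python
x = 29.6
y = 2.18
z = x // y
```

float // float = float

float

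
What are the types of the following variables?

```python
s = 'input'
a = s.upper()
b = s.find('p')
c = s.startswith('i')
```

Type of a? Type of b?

upper() returns str; find() returns int

str, int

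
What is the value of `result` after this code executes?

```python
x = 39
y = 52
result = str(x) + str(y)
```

x = 39; y = 52; result = '3952'

'3952'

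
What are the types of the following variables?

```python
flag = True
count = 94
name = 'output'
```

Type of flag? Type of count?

flag is assigned the constant True, which has type bool; count is assigned a bare integer (no decimal point), so it is an int

bool, int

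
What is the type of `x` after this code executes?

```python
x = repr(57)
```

repr() returns str

str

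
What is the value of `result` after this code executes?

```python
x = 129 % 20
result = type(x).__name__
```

x is int; result = 'int'

'int'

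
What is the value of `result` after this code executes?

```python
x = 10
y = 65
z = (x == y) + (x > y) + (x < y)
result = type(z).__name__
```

x is int; y is int; z is int; result = 'int'

'int'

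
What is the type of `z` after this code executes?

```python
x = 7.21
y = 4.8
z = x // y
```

float // float = float

float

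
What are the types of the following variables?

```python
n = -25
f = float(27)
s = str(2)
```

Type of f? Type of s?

f is assigned the result of calling float(), which returns a float; s is assigned the result of calling str(), which returns a str

float, str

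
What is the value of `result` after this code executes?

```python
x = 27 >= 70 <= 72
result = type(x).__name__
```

x is bool; result = 'bool'

'bool'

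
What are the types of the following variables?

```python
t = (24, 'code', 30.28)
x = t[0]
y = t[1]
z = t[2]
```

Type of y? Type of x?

tuple[1] is str; tuple[0] is int

str, int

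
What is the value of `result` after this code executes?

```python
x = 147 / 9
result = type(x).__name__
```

x is float; result = 'float'

'float'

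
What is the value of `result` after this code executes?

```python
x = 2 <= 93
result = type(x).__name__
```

x is bool; result = 'bool'

'bool'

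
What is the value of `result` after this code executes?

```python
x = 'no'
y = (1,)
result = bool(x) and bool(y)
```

x = 'no'; y = (1,); result = True

True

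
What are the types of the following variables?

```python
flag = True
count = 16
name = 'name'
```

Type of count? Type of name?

count is assigned a bare integer (no decimal point), so it is an int; name is assigned a quoted string literal, so it is a str

int, str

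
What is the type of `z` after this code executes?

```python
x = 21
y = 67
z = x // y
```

int // int = int

int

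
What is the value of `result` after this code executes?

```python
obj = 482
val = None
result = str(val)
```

obj = 482; val = None; result = 'None'

'None'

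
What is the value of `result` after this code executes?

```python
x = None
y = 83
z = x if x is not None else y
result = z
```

x = None; y = 83; z = 83; result = 83

83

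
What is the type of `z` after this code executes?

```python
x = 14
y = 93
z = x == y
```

Equality comparison returns bool

bool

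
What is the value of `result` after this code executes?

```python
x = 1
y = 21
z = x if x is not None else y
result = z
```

x = 1; y = 21; z = 1; result = 1

1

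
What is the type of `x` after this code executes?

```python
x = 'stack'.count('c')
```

str.count() returns int

int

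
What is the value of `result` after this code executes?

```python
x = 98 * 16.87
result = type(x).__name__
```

x is float; result = 'float'

'float'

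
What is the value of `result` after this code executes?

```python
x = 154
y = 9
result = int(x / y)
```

x = 154; y = 9; result = 17

17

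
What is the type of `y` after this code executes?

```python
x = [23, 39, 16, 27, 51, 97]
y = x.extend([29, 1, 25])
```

list.extend() returns None

NoneType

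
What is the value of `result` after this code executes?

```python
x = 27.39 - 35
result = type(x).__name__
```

x is float; result = 'float'

'float'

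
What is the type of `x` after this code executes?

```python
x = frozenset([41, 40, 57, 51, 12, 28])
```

frozenset() returns frozenset

frozenset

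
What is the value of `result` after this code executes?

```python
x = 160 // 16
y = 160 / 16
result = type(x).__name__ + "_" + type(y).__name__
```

x is int; y is float; result = 'int_float'

'int_float'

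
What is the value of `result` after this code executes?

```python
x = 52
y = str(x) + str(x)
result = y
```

x = 52; y = '5252'; result = '5252'

'5252'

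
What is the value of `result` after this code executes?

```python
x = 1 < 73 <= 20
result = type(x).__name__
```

x is bool; result = 'bool'

'bool'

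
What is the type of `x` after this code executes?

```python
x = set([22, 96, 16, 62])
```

set() constructor returns set

set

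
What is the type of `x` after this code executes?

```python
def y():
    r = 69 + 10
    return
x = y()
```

Bare return returns None

NoneType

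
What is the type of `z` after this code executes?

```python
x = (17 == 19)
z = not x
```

'not' returns bool

bool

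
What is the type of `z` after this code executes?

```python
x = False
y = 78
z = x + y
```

bool + int = int (bool is subclass of int)

int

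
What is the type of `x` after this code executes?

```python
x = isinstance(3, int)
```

isinstance() returns bool

bool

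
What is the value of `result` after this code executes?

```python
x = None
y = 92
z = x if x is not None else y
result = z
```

x = None; y = 92; z = 92; result = 92

92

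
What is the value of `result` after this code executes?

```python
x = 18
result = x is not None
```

x = 18; result = True

True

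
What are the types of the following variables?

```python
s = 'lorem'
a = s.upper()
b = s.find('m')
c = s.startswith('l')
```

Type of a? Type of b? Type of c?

upper() returns str; find() returns int; startswith() returns bool

str, int, bool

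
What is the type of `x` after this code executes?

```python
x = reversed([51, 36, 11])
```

reversed() on a list returns list_reverseiterator

list_reverseiterator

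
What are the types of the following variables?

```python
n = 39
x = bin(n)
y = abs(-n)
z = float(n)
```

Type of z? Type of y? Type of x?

float() returns float; abs() of int returns int; bin() returns str

float, int, str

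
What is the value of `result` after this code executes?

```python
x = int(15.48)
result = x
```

x = 15; result = 15

15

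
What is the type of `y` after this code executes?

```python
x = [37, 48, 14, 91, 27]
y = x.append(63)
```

list.append() returns None (mutates in place)

NoneType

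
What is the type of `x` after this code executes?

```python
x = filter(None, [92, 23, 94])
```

filter() returns a filter object

filter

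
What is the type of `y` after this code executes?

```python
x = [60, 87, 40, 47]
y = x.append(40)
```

list.append() returns None (mutates in place)

NoneType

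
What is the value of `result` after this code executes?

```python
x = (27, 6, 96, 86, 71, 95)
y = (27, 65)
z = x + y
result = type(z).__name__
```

x is tuple; y is tuple; z is tuple; result = 'tuple'

'tuple'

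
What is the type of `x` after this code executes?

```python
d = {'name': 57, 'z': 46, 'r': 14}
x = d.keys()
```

.keys() returns dict_keys view

dict_keys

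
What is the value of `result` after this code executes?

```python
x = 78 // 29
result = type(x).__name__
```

x is int; result = 'int'

'int'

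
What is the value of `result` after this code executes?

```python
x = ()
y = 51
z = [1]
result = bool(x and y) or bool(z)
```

x = (); y = 51; z = [1]; result = True

True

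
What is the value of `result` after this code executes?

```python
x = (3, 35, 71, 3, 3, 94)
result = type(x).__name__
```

x is tuple; result = 'tuple'

'tuple'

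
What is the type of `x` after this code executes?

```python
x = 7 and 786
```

'and' with truthy values returns last operand (int)

int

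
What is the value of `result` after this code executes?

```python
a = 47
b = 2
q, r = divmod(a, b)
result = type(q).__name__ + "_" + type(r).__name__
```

a is int; b is int; q is int; r is int; result = 'int_int'

'int_int'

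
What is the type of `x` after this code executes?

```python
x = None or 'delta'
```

'or' with None returns the other truthy value (str)

str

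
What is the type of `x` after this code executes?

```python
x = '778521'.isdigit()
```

str.isdigit() returns bool

bool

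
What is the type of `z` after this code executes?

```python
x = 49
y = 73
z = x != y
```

Comparison returns bool

bool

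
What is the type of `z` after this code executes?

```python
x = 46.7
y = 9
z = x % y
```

float % int = float

float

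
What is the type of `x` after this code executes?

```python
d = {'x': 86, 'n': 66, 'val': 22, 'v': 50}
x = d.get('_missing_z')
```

dict.get() returns None when key not found

NoneType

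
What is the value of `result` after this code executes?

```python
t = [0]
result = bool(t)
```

t = [0]; result = True

True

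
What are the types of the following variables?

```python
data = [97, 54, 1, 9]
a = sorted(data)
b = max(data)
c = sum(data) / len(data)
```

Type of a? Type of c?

sorted() returns list; int / int = float

list, float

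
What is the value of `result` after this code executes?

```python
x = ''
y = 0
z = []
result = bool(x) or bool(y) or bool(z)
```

x = ''; y = 0; z = []; result = False

False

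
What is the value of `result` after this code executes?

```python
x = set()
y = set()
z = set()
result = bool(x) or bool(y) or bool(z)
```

x = set(); y = set(); z = set(); result = False

False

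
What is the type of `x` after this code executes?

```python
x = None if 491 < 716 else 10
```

491 < 716 is True, so the if branch is taken

NoneType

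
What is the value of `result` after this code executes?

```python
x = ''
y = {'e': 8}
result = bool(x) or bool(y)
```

x = ''; y = {'e': 8}; result = True

True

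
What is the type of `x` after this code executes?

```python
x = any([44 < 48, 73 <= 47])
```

any() returns bool

bool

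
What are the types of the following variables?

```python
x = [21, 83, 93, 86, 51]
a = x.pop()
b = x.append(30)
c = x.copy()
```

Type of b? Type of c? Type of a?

append() returns None; copy() returns list; pop() returns element

NoneType, list, int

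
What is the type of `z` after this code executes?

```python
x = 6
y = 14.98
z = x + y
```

int + float = float

float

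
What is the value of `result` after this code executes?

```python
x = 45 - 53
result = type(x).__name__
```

x is int; result = 'int'

'int'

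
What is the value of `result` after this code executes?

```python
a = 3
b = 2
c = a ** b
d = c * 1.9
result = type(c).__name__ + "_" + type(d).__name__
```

a is int; b is int; c is int; d is float; result = 'int_float'

'int_float'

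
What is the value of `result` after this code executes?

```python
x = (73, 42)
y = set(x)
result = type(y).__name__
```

x is tuple; y is set; result = 'set'

'set'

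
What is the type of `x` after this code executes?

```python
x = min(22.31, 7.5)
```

min() of floats returns float

float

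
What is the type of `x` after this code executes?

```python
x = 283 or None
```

'or' returns first truthy value

int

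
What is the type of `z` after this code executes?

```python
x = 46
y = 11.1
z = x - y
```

int - float = float

float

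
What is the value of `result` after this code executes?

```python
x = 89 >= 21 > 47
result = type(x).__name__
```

x is bool; result = 'bool'

'bool'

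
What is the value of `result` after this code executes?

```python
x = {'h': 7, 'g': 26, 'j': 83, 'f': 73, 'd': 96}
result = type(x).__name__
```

x is dict; result = 'dict'

'dict'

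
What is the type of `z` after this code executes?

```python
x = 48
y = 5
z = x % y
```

int % int = int

int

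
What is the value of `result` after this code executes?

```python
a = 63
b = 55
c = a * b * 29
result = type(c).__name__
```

a is int; b is int; c is int; result = 'int'

'int'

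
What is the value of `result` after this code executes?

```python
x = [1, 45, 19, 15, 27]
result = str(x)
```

x = [1, 45, 19, 15, 27]; result = '[1, 45, 19, 15, 27]'

'[1, 45, 19, 15, 27]'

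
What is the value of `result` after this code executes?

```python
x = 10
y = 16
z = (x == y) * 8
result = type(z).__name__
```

x is int; y is int; z is int; result = 'int'

'int'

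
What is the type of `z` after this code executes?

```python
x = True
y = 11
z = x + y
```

bool + int = int (bool is subclass of int)

int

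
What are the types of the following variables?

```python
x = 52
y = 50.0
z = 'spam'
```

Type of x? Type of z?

x is assigned a bare integer (no decimal point), so it is an int; z is assigned a quoted string literal, so it is a str

int, str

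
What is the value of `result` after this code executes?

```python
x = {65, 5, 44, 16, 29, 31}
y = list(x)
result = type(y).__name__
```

x is set; y is list; result = 'list'

'list'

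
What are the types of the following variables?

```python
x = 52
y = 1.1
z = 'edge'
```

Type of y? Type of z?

y is assigned a number with a decimal point, so it is a float; z is assigned a quoted string literal, so it is a str

float, str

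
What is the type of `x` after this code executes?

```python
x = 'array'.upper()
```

str.upper() returns str

str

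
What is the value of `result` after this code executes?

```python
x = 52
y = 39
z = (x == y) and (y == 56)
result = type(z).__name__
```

x is int; y is int; z is bool; result = 'bool'

'bool'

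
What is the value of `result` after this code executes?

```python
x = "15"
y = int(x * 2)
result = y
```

x = '15'; y = 1515; result = 1515

1515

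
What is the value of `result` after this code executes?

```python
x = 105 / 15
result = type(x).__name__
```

x is float; result = 'float'

'float'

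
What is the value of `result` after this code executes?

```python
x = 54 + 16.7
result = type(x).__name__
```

x is float; result = 'float'

'float'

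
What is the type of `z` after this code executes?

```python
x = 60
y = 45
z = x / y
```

int / int = float

float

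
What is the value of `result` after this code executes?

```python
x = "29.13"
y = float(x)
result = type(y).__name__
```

x is str; y is float; result = 'float'

'float'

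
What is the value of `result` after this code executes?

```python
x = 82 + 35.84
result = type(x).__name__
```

x is float; result = 'float'

'float'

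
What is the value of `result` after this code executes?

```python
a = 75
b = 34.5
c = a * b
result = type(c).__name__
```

a is int; b is float; c is float; result = 'float'

'float'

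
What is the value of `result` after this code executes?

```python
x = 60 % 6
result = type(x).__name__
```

x is int; result = 'int'

'int'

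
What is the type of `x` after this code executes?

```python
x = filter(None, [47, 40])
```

filter() returns a filter object

filter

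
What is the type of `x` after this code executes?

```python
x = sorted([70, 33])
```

sorted() always returns list

list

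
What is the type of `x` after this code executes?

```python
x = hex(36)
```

hex() returns str representation

str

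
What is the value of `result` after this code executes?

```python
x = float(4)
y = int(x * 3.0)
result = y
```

x = 4.0; y = 12; result = 12

12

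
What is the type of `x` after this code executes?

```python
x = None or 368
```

'or' with None returns the other truthy value

int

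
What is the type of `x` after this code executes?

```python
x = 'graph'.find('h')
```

str.find() returns int index

int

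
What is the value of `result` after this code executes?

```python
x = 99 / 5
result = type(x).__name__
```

x is float; result = 'float'

'float'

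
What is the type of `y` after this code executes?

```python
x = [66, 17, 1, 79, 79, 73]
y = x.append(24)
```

list.append() returns None (mutates in place)

NoneType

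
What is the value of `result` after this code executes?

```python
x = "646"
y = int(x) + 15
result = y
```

x = '646'; y = 661; result = 661

661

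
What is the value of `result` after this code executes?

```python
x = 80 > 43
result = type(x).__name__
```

x is bool; result = 'bool'

'bool'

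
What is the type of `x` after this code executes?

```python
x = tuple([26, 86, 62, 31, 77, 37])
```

tuple() constructor returns tuple

tuple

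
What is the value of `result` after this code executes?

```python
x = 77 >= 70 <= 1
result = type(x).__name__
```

x is bool; result = 'bool'

'bool'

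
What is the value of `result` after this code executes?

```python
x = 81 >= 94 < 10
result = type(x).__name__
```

x is bool; result = 'bool'

'bool'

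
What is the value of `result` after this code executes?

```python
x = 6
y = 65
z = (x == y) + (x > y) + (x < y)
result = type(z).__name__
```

x is int; y is int; z is int; result = 'int'

'int'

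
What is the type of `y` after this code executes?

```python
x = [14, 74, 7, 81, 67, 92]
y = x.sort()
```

list.sort() returns None (mutates in place)

NoneType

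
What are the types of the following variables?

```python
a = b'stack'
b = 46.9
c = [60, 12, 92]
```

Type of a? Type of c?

a is assigned a bytes literal (b'...' prefix); c is assigned a list literal (square brackets)

bytes, list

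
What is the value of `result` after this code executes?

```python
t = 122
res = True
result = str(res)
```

t = 122; res = True; result = 'True'

'True'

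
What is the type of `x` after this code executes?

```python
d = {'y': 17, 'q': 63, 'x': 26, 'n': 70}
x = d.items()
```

dict.items() returns dict_items view

dict_items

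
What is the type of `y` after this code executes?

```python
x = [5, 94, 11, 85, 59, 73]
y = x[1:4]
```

Slicing a list returns a list

list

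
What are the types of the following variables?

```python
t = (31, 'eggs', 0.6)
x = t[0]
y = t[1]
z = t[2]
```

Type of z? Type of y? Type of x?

tuple[2] is float; tuple[1] is str; tuple[0] is int

float, str, int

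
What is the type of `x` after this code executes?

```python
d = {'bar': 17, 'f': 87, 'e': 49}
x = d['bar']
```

Accessing dict[str, int] with str key returns int

int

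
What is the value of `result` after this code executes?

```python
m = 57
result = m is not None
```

m = 57; result = True

True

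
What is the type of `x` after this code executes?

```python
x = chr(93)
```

chr() returns str (single char)

str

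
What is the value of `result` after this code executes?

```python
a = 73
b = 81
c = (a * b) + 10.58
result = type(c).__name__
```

a is int; b is int; c is float; result = 'float'

'float'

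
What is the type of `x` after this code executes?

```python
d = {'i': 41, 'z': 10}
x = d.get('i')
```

dict.get() returns value type when found

int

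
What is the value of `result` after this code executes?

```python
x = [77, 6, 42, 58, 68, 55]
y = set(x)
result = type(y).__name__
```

x is list; y is set; result = 'set'

'set'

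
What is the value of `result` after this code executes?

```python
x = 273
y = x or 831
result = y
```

x = 273; y = 273; result = 273

273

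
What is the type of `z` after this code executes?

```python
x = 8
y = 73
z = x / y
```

int / int = float

float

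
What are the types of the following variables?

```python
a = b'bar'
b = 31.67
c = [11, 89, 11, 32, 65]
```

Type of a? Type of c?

a is assigned a bytes literal (b'...' prefix); c is assigned a list literal (square brackets)

bytes, list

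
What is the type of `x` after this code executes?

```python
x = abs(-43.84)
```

abs() of float returns float

float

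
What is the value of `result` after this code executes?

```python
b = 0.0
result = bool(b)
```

b = 0.0; result = False

False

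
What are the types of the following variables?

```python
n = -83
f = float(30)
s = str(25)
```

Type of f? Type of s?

f is assigned the result of calling float(), which returns a float; s is assigned the result of calling str(), which returns a str

float, str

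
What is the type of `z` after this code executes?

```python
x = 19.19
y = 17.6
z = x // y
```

float // float = float

float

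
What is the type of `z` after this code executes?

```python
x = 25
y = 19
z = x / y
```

int / int = float

float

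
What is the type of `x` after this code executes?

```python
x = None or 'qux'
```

'or' with None returns the other truthy value (str)

str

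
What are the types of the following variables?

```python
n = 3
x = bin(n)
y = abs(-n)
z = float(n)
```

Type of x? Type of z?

bin() returns str; float() returns float

str, float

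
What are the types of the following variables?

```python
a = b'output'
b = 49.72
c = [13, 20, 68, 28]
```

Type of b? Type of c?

b is assigned a number with a decimal point, so it is a float; c is assigned a list literal (square brackets)

float, list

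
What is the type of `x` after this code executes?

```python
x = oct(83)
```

oct() returns str representation

str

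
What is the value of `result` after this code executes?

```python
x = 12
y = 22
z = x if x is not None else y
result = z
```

x = 12; y = 22; z = 12; result = 12

12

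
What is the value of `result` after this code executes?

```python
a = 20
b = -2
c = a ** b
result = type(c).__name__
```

a is int; b is int; c is float; result = 'float'

'float'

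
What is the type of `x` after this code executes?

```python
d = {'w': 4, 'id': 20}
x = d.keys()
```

.keys() returns dict_keys view

dict_keys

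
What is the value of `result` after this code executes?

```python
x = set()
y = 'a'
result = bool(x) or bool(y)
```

x = set(); y = 'a'; result = True

True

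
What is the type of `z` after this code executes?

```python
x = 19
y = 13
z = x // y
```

int // int = int

int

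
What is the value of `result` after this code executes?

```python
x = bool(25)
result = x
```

x = True; result = True

True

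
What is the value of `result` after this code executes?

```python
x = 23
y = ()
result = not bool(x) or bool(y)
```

x = 23; y = (); result = False

False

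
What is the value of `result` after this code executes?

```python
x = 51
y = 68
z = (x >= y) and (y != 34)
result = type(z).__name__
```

x is int; y is int; z is bool; result = 'bool'

'bool'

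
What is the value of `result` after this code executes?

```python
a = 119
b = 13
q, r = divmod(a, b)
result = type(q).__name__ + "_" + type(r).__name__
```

a is int; b is int; q is int; r is int; result = 'int_int'

'int_int'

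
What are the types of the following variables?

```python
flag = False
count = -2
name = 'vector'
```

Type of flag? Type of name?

flag is assigned the constant False, which has type bool; name is assigned a quoted string literal, so it is a str

bool, str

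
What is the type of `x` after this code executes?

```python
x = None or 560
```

'or' with None returns the other truthy value

int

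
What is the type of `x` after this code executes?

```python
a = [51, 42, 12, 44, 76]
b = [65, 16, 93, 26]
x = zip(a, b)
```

zip() returns a zip object

zip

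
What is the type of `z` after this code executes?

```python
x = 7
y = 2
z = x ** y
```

positive int ** positive int = int

int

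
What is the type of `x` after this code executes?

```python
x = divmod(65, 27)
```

divmod() returns tuple of (quotient, remainder)

tuple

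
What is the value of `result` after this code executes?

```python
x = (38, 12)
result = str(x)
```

x = (38, 12); result = '(38, 12)'

'(38, 12)'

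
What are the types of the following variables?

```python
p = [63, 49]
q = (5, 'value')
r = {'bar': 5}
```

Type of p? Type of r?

p is assigned a list literal (square brackets); r is assigned a dict literal ({key: value})

list, dict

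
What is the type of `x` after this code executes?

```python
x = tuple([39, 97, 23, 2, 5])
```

tuple() constructor returns tuple

tuple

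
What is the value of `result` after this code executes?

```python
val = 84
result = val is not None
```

val = 84; result = True

True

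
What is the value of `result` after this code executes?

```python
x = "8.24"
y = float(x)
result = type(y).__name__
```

x is str; y is float; result = 'float'

'float'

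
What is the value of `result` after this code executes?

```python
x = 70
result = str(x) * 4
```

x = 70; result = '70707070'

'70707070'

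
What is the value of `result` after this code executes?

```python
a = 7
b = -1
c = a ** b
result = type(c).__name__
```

a is int; b is int; c is float; result = 'float'

'float'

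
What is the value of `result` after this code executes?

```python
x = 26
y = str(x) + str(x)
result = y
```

x = 26; y = '2626'; result = '2626'

'2626'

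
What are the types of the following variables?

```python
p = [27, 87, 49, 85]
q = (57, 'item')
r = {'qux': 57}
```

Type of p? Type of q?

p is assigned a list literal (square brackets); q is assigned a tuple (parenthesized, comma-separated values)

list, tuple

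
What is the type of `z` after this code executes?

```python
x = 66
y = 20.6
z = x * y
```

int * float = float

float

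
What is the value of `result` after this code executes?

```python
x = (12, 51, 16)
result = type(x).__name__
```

x is tuple; result = 'tuple'

'tuple'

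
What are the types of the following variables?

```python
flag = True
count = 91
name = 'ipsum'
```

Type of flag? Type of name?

flag is assigned the constant True, which has type bool; name is assigned a quoted string literal, so it is a str

bool, str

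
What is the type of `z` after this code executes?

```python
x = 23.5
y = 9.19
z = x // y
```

float // float = float

float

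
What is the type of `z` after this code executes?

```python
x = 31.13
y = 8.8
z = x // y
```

float // float = float

float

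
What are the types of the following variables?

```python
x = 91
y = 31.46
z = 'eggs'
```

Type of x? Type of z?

x is assigned a bare integer (no decimal point), so it is an int; z is assigned a quoted string literal, so it is a str

int, str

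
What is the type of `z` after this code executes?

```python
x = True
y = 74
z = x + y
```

bool + int = int (bool is subclass of int)

int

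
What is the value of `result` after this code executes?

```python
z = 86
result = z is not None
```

z = 86; result = True

True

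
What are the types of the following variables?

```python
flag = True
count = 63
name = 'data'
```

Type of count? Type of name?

count is assigned a bare integer (no decimal point), so it is an int; name is assigned a quoted string literal, so it is a str

int, str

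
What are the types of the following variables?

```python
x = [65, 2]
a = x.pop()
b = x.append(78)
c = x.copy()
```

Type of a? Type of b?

pop() returns element; append() returns None

int, NoneType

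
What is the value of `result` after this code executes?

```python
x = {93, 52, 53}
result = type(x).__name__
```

x is set; result = 'set'

'set'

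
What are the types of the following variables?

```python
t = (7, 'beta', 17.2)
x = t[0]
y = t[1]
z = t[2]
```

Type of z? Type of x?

tuple[2] is float; tuple[0] is int

float, int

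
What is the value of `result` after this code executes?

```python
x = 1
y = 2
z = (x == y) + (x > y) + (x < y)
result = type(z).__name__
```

x is int; y is int; z is int; result = 'int'

'int'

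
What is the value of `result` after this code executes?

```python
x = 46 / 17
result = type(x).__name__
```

x is float; result = 'float'

'float'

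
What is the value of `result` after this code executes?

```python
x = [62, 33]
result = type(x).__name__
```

x is list; result = 'list'

'list'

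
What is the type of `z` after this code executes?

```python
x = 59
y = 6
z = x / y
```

int / int = float

float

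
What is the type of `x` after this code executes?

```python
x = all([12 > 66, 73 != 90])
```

all() returns bool

bool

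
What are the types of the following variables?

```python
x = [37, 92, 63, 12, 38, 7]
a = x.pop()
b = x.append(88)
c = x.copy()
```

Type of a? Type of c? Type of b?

pop() returns element; copy() returns list; append() returns None

int, list, NoneType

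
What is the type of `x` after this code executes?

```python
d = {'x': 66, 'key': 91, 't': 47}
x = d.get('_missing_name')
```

dict.get() returns None when key not found

NoneType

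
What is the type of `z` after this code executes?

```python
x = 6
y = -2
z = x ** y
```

int ** negative = float

float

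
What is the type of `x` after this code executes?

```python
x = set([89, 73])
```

set() constructor returns set

set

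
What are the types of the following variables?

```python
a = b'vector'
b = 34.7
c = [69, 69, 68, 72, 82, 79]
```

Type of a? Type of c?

a is assigned a bytes literal (b'...' prefix); c is assigned a list literal (square brackets)

bytes, list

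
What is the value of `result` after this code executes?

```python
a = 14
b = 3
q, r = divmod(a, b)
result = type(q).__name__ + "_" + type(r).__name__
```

a is int; b is int; q is int; r is int; result = 'int_int'

'int_int'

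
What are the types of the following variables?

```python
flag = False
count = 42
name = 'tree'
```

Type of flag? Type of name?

flag is assigned the constant False, which has type bool; name is assigned a quoted string literal, so it is a str

bool, str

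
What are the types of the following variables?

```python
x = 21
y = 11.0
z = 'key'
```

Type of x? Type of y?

x is assigned a bare integer (no decimal point), so it is an int; y is assigned a number with a decimal point, so it is a float

int, float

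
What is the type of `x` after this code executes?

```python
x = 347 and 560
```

'and' with truthy values returns last operand (int)

int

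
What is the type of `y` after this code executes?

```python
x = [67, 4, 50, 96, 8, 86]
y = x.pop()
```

list.pop() returns the popped element

int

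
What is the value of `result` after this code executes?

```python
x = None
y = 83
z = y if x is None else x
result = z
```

x = None; y = 83; z = 83; result = 83

83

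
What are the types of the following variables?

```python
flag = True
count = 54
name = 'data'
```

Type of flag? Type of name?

flag is assigned the constant True, which has type bool; name is assigned a quoted string literal, so it is a str

bool, str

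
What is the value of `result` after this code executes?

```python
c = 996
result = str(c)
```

c = 996; result = '996'

'996'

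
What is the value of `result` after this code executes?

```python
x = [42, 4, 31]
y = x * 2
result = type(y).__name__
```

x is list; y is list; result = 'list'

'list'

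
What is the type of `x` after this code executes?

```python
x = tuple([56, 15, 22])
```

tuple() constructor returns tuple

tuple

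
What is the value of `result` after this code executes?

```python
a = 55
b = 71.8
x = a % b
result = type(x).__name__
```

a is int; b is float; x is float; result = 'float'

'float'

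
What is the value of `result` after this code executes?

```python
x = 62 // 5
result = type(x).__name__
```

x is int; result = 'int'

'int'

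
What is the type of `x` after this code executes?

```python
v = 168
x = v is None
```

'is' comparison returns bool

bool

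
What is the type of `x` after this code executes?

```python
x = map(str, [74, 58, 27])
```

map() returns a map object

map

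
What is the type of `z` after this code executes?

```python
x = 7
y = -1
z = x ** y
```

int ** negative = float

float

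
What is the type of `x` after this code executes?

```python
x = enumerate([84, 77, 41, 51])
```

enumerate() returns an enumerate object

enumerate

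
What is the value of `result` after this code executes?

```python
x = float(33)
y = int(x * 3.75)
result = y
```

x = 33.0; y = 123; result = 123

123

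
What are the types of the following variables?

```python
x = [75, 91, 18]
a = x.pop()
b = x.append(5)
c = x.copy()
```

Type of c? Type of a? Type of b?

copy() returns list; pop() returns element; append() returns None

list, int, NoneType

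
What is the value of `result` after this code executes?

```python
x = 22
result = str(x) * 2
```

x = 22; result = '2222'

'2222'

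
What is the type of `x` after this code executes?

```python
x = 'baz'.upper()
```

str.upper() returns str

str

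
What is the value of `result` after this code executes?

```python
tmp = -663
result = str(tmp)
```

tmp = -663; result = '-663'

'-663'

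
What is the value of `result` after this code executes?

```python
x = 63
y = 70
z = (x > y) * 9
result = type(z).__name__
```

x is int; y is int; z is int; result = 'int'

'int'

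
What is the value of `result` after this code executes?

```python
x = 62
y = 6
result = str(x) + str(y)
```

x = 62; y = 6; result = '626'

'626'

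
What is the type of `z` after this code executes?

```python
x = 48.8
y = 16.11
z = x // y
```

float // float = float

float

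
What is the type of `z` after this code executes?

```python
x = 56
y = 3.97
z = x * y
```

int * float = float

float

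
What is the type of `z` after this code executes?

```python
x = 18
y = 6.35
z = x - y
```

int - float = float

float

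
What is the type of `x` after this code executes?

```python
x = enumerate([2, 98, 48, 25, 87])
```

enumerate() returns an enumerate object

enumerate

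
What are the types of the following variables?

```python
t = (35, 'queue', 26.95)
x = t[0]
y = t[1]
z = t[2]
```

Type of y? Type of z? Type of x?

tuple[1] is str; tuple[2] is float; tuple[0] is int

str, float, int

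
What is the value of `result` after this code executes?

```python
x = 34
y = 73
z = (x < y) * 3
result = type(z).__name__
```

x is int; y is int; z is int; result = 'int'

'int'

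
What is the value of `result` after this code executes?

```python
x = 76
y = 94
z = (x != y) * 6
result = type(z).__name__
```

x is int; y is int; z is int; result = 'int'

'int'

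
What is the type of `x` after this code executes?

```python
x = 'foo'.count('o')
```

str.count() returns int

int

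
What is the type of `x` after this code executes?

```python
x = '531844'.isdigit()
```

str.isdigit() returns bool

bool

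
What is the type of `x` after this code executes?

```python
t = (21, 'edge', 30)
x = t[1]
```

Index 1 of tuple is a str literal

str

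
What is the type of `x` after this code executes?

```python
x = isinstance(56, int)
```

isinstance() returns bool

bool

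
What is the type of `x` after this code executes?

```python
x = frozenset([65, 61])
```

frozenset() returns frozenset

frozenset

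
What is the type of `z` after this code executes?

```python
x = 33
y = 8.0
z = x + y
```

int + float = float

float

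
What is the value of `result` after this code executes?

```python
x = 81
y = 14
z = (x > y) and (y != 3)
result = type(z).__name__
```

x is int; y is int; z is bool; result = 'bool'

'bool'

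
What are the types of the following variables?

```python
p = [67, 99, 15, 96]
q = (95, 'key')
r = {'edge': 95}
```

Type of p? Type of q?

p is assigned a list literal (square brackets); q is assigned a tuple (parenthesized, comma-separated values)

list, tuple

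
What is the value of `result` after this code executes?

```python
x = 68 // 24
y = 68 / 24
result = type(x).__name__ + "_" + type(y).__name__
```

x is int; y is float; result = 'int_float'

'int_float'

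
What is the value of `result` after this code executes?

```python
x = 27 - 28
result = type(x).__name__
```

x is int; result = 'int'

'int'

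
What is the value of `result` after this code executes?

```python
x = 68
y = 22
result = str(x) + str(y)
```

x = 68; y = 22; result = '6822'

'6822'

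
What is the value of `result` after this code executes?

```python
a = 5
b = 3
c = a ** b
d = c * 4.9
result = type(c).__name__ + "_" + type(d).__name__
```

a is int; b is int; c is int; d is float; result = 'int_float'

'int_float'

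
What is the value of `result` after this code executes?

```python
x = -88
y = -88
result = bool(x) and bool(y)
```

x = -88; y = -88; result = True

True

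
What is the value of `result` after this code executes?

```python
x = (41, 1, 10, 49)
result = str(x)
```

x = (41, 1, 10, 49); result = '(41, 1, 10, 49)'

'(41, 1, 10, 49)'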